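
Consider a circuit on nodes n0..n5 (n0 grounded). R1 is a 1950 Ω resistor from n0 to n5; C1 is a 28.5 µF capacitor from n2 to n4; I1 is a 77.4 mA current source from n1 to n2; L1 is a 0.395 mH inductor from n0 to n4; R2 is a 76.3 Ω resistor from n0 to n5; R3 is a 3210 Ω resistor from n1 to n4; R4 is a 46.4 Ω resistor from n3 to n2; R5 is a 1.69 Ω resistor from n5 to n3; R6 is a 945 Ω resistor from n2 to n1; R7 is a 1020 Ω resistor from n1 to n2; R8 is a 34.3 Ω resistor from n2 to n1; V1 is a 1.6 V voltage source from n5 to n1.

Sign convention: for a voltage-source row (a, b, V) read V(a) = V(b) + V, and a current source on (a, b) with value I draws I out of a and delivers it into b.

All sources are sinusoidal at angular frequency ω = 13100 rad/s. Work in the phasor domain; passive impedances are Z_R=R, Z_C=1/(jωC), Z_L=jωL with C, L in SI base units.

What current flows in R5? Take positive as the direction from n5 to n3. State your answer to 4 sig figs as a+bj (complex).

Apply KCL at each of the 5 non-ground nodes and solve the resulting linear system.
Node n1: branches {I1, R3, R6, R7, R8, V1} → V_1 = -2.009+0.009784j
Node n2: branches {C1, I1, R4, R6, R7, R8} → V_2 = 0.0003485+0.01223j
Node n3: branches {R4, R5} → V_3 = -0.3948+0.009870j
Node n4: branches {C1, L1, R3} → V_4 = 0.0006895+0.02884j
Node n5: branches {R1, R2, R5, V1} → V_5 = -0.4092+0.009784j
Source currents: i(V1)=0.01409-8.233e-05j

-0.008516-5.093e-05j A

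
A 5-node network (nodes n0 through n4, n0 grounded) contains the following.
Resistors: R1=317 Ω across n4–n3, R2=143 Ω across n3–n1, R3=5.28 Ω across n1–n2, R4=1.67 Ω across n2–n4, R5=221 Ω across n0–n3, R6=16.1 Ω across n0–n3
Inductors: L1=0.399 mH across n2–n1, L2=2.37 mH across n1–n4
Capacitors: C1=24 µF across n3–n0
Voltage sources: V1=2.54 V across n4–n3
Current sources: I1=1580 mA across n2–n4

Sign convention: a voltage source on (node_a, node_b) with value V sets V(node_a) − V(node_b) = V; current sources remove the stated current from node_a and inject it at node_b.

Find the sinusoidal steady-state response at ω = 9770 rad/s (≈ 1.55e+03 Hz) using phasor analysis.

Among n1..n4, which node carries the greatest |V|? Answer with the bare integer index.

Element admittances at ω=9770 rad/s:
  Y(R1) = 0.003155+0.000j S between n4,n3
  Y(R2) = 0.006993+0.000j S between n3,n1
  Y(R3) = 0.1894+0.000j S between n1,n2
  Y(R4) = 0.5988+0.000j S between n2,n4
  Y(R5) = 0.004525+0.000j S between n0,n3
  Y(L1) = 0.000-0.2565j S between n2,n1
  Y(C1) = 0.000+0.2345j S between n3,n0
  Y(L2) = 0.000-0.04319j S between n1,n4
  Y(R6) = 0.06211+0.000j S between n0,n3
  V1: constraint V(n4)−V(n3) = 2.54
  I1: injects 1.58 A into n4 (from n2)
Assemble and solve the 5×5 MNA system:
  V(n1)=0.1951-0.3186j  V(n2)=-0.07790-0.1654j  V(n3)=0.000+0.000j  V(n4)=2.540+0.000j
  i(V1)=-0.009377+0.002228j

4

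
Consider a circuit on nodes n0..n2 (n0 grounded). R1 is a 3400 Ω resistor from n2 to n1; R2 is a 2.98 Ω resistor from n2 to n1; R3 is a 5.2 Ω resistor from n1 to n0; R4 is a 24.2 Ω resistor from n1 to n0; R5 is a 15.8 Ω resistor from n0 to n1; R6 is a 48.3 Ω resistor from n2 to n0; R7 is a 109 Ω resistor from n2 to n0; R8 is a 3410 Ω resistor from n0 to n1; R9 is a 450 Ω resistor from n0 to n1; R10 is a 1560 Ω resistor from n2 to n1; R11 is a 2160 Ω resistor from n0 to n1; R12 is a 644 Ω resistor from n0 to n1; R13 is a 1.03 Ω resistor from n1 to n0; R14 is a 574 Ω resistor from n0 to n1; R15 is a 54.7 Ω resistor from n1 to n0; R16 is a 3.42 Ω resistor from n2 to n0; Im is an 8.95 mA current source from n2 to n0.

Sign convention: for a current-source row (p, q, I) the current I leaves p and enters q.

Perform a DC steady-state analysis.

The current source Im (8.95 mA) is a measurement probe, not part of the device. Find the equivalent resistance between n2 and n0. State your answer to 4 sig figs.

Apply KCL at each of the 2 non-ground nodes and solve the resulting linear system.
Node n1: branches {R1, R2, R3, R4, R5, R8, R9, R10, R11, R12, R13, R14, R15} → V_1 = -0.003138
Node n2: branches {R1, R2, R6, R7, R10, R16, Im} → V_2 = -0.01519

R_eq = 1.697 Ω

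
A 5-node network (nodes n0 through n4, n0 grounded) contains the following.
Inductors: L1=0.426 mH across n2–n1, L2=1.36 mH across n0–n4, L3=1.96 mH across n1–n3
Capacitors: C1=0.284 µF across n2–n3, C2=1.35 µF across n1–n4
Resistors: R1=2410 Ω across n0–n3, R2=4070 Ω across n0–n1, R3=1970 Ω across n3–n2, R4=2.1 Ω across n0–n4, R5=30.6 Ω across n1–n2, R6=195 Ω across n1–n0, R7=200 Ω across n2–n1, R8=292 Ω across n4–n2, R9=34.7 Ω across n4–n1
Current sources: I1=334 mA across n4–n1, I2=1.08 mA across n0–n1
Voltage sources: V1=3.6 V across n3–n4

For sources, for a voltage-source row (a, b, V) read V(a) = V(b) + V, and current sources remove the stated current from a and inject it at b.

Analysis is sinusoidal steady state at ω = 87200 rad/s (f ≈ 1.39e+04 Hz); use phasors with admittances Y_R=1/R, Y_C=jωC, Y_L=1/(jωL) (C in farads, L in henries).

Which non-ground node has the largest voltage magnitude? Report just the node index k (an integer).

3

Apply KCL at each of the 4 non-ground nodes and solve the resulting linear system.
Node n1: branches {L1, R2, C2, I1, R5, R6, R7, L3, I2, R9} → V_1 = 1.390-2.356j
Node n2: branches {L1, C1, R3, R5, R7, R8} → V_2 = -0.1917-0.9073j
Node n3: branches {C1, R1, R3, L3, V1} → V_3 = 3.583+0.02626j
Node n4: branches {L2, C2, I1, R4, R8, R9, V1} → V_4 = -0.01700+0.02626j
Source currents: i(V1)=0.005780-0.08113j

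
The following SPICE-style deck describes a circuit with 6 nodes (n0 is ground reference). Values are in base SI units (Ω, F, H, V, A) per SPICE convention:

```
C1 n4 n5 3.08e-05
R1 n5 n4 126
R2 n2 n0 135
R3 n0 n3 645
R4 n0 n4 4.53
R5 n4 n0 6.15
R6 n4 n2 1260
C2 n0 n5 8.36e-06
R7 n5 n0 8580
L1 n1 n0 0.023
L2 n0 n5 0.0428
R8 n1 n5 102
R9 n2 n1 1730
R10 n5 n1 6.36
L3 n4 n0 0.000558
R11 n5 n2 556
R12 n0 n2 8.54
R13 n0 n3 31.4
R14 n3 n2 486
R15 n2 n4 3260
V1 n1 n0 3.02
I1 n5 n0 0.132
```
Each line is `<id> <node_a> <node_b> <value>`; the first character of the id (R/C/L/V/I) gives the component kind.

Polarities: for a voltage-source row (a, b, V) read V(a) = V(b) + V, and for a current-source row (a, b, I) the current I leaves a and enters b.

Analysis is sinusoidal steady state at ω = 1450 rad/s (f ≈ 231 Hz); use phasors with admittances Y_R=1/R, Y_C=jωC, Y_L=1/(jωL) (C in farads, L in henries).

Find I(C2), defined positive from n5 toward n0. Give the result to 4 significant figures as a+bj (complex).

0.005671+0.02405j A

MNA unknowns: 5 node voltages V₁..V_5 plus 1 source current (V1)
C1: Y=0.000+0.04466j on G[4,5]
R1: Y=0.007937+0.000j on G[5,4]
R2: Y=0.007407+0.000j on G[2,0]
R3: Y=0.001550+0.000j on G[0,3]
R4: Y=0.2208+0.000j on G[0,4]
R5: Y=0.1626+0.000j on G[4,0]
R6: Y=0.0007937+0.000j on G[4,2]
C2: Y=0.000+0.01212j on G[0,5]
R7: Y=0.0001166+0.000j on G[5,0]
L1: Y=0.000-0.02999j on G[1,0]
L2: Y=0.000-0.01611j on G[0,5]
R8: Y=0.009804+0.000j on G[1,5]
R9: Y=0.0005780+0.000j on G[2,1]
R10: Y=0.1572+0.000j on G[5,1]
L3: Y=0.000-1.236j on G[4,0]
R11: Y=0.001799+0.000j on G[5,2]
R12: Y=0.1171+0.000j on G[0,2]
R13: Y=0.03185+0.000j on G[0,3]
R14: Y=0.002058+0.000j on G[3,2]
R15: Y=0.0003067+0.000j on G[2,4]
V1: row V1−V0=3.02, i_V1 at 1,0
I1: z[5]−=0.132, z[0]+=0.132
solve → V1=3.020+0.000j, V2=0.04043-0.006062j, V3=0.002346-0.0003518j, V4=-0.05512+0.04895j, V5=1.984-0.4678j
aux → i_V1=-0.1748+0.01241j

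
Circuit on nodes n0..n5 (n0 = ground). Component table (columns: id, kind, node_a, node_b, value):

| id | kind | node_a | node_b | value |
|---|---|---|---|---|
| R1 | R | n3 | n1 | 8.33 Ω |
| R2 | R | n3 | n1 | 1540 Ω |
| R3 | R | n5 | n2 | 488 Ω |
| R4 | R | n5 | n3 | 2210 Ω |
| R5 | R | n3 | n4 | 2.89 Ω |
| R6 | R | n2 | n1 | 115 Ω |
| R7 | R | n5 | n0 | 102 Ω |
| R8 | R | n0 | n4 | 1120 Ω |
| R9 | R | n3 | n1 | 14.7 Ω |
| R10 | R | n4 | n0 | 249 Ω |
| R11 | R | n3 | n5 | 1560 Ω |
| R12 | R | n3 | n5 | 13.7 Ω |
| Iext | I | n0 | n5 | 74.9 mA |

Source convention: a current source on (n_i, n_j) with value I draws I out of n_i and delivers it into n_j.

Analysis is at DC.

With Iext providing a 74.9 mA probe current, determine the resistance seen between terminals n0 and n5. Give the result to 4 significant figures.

R_eq = 69.67 Ω

MNA unknowns: 5 node voltages V₁..V_5
R1: Y=0.1200 on G[3,1]
R2: Y=0.0006494 on G[3,1]
R3: Y=0.002049 on G[5,2]
R4: Y=0.0004525 on G[5,3]
R5: Y=0.3460 on G[3,4]
R6: Y=0.008696 on G[2,1]
R7: Y=0.009804 on G[5,0]
R8: Y=0.0008929 on G[0,4]
R9: Y=0.06803 on G[3,1]
R10: Y=0.004016 on G[4,0]
R11: Y=0.0006410 on G[3,5]
R12: Y=0.07299 on G[3,5]
Iext: z[0]−=0.0749, z[5]+=0.0749
solve → V1=4.908, V2=4.967, V3=4.905, V4=4.836, V5=5.218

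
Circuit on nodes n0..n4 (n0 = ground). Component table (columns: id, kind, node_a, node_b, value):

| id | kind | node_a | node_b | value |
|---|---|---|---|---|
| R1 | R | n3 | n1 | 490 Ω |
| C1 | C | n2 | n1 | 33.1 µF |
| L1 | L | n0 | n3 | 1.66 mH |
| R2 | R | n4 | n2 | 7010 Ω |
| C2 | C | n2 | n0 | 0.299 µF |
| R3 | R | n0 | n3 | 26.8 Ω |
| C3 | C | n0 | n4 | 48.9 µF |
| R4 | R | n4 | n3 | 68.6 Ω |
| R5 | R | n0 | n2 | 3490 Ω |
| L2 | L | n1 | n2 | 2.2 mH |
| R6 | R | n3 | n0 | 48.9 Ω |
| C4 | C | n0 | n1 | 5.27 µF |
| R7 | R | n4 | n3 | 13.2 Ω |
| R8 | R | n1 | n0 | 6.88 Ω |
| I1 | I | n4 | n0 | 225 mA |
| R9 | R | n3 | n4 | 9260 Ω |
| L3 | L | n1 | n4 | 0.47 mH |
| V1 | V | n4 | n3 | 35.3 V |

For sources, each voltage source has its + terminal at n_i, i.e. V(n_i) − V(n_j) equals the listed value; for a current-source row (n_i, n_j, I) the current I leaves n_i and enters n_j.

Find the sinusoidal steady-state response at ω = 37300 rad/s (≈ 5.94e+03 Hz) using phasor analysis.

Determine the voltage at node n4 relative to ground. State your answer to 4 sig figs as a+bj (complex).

MNA unknowns: 4 node voltages V₁..V_4 plus 1 source current (V1)
R1: Y=0.002041+0.000j on G[3,1]
C1: Y=0.000+1.235j on G[2,1]
L1: Y=0.000-0.01615j on G[0,3]
R2: Y=0.0001427+0.000j on G[4,2]
C2: Y=0.000+0.01115j on G[2,0]
R3: Y=0.03731+0.000j on G[0,3]
C3: Y=0.000+1.824j on G[0,4]
R4: Y=0.01458+0.000j on G[4,3]
R5: Y=0.0002865+0.000j on G[0,2]
L2: Y=0.000-0.01219j on G[1,2]
R6: Y=0.02045+0.000j on G[3,0]
C4: Y=0.000+0.1966j on G[0,1]
R7: Y=0.07576+0.000j on G[4,3]
R8: Y=0.1453+0.000j on G[1,0]
I1: z[4]−=0.225, z[0]+=0.225
R9: Y=0.0001080+0.000j on G[3,4]
L3: Y=0.000-0.05704j on G[1,4]
V1: row V4−V3=35.3, i_V1 at 4,3
solve → V1=-0.4052+0.5023j, V2=-0.4018+0.4976j, V3=-35.57-1.103j, V4=-0.2741-1.103j
aux → i_V1=-5.337+0.5076j

-0.2741-1.103j V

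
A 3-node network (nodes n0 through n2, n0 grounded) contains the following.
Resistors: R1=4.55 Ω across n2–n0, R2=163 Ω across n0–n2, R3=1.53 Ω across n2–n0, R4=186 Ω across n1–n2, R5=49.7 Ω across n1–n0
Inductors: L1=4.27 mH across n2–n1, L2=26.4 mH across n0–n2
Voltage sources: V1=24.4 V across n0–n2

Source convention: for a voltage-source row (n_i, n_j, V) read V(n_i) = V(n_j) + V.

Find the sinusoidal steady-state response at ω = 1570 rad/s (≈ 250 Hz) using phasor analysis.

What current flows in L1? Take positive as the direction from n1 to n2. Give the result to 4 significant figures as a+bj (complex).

0.4770-0.08154j A

Element admittances at ω=1570 rad/s:
  Y(R1) = 0.2198+0.000j S between n2,n0
  Y(R2) = 0.006135+0.000j S between n0,n2
  Y(R3) = 0.6536+0.000j S between n2,n0
  Y(L1) = 0.000-0.1492j S between n2,n1
  Y(L2) = 0.000-0.02413j S between n0,n2
  Y(R4) = 0.005376+0.000j S between n1,n2
  Y(R5) = 0.02012+0.000j S between n1,n0
  V1: constraint V(n0)−V(n2) = 24.4
Assemble and solve the 3×3 MNA system:
  V(n1)=-23.85+3.198j  V(n2)=-24.40+0.000j
  i(V1)=-21.94+0.6530j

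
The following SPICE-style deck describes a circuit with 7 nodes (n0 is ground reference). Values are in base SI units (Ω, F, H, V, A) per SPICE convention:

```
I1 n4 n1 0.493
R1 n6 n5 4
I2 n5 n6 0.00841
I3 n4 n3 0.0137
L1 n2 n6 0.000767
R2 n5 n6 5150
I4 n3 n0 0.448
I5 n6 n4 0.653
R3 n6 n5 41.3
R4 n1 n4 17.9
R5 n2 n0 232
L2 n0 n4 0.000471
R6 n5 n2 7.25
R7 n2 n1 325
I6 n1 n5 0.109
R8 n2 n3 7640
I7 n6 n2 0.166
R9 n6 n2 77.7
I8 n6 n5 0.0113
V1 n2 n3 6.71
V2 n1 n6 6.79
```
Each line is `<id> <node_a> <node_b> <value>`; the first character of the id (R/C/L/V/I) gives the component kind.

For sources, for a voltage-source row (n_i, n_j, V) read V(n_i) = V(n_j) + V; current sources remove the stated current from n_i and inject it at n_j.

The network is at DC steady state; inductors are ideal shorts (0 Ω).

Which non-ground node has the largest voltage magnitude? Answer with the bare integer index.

MNA unknowns: 6 node voltages V₁..V_6 plus 4 source currents (L1, L2, V1, V2)
I1: z[4]−=0.493, z[1]+=0.493
R1: Y=0.2500 on G[6,5]
I2: z[5]−=0.00841, z[6]+=0.00841
I3: z[4]−=0.0137, z[3]+=0.0137
L1: row V2−V6=0, i_L1 at 2,6
R2: Y=0.0001942 on G[5,6]
I4: z[3]−=0.448, z[0]+=0.448
I5: z[6]−=0.653, z[4]+=0.653
R3: Y=0.02421 on G[6,5]
R4: Y=0.05587 on G[1,4]
R5: Y=0.004310 on G[2,0]
L2: row V0−V4=0, i_L2 at 0,4
R6: Y=0.1379 on G[5,2]
R7: Y=0.003077 on G[2,1]
I6: z[1]−=0.109, z[5]+=0.109
R8: Y=0.0001309 on G[2,3]
I7: z[6]−=0.166, z[2]+=0.166
R9: Y=0.01287 on G[6,2]
I8: z[6]−=0.0113, z[5]+=0.0113
V1: row V2−V3=6.71, i_V1 at 2,3
V2: row V1−V6=6.79, i_V2 at 1,6
solve → V1=-9.390, V2=-16.18, V3=-22.89, V4=0.000, V5=-15.91, V6=-16.18
aux → i_L1=-0.1402, i_L2=0.3783, i_V1=0.4334, i_V2=0.8877

3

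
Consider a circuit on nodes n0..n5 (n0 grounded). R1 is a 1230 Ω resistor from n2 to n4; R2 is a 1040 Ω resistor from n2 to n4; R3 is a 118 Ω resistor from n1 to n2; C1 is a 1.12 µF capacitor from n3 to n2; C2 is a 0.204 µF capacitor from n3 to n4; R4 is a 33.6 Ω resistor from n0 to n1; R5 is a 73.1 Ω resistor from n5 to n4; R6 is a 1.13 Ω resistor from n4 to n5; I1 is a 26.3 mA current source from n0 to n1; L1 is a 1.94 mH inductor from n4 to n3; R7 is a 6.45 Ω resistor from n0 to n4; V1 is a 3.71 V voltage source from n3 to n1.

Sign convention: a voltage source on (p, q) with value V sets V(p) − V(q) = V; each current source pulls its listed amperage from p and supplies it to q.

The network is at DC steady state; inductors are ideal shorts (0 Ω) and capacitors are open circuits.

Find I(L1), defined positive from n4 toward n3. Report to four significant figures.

-0.1201 A

MNA unknowns: 5 node voltages V₁..V_5 plus 2 source currents (L1, V1)
R1: Y=0.0008130 on G[2,4]
R2: Y=0.0009615 on G[2,4]
R3: Y=0.008475 on G[1,2]
C1: Y=0.000 on G[3,2]
C2: Y=0.000 on G[3,4]
R4: Y=0.02976 on G[0,1]
R5: Y=0.01368 on G[5,4]
R6: Y=0.8850 on G[4,5]
I1: z[0]−=0.0263, z[1]+=0.0263
L1: row V4−V3=0, i_L1 at 4,3
R7: Y=0.1550 on G[0,4]
V1: row V3−V1=3.71, i_V1 at 3,1
solve → V1=-2.970, V2=-2.328, V3=0.7398, V4=0.7398, V5=0.7398
aux → i_L1=-0.1201, i_V1=-0.1201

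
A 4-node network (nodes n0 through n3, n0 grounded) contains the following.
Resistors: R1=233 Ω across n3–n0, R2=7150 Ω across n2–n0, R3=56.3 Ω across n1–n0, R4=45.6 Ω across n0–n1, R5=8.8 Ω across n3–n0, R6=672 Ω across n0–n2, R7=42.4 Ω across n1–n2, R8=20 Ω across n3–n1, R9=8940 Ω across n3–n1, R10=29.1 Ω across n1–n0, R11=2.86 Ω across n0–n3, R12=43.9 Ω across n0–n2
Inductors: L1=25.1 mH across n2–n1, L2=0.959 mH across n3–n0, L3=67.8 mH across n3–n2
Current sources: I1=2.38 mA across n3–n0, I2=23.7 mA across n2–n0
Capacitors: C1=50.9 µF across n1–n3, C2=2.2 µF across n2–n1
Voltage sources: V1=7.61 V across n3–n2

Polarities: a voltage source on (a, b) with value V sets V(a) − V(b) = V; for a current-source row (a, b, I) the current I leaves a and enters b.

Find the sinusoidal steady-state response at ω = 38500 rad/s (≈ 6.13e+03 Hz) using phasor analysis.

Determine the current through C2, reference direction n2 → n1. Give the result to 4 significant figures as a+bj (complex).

MNA unknowns: 3 node voltages V₁..V_3 plus 1 source current (V1)
R1: Y=0.004292+0.000j on G[3,0]
R2: Y=0.0001399+0.000j on G[2,0]
R3: Y=0.01776+0.000j on G[1,0]
R4: Y=0.02193+0.000j on G[0,1]
R5: Y=0.1136+0.000j on G[3,0]
L1: Y=0.000-0.001035j on G[2,1]
R6: Y=0.001488+0.000j on G[0,2]
I1: z[3]−=0.00238, z[0]+=0.00238
R7: Y=0.02358+0.000j on G[1,2]
R8: Y=0.05000+0.000j on G[3,1]
R9: Y=0.0001119+0.000j on G[3,1]
L2: Y=0.000-0.02708j on G[3,0]
R10: Y=0.03436+0.000j on G[1,0]
L3: Y=0.000-0.0003831j on G[3,2]
C1: Y=0.000+1.960j on G[1,3]
I2: z[2]−=0.0237, z[0]+=0.0237
R11: Y=0.3497+0.000j on G[0,3]
R12: Y=0.02278+0.000j on G[0,2]
C2: Y=0.000+0.08470j on G[2,1]
V1: row V3−V2=7.61, i_V1 at 3,2
solve → V1=0.005981+0.08206j, V2=-7.287+0.005447j, V3=0.3233+0.005447j
aux → i_V1=-0.3197-0.6089j

0.006489-0.6177j A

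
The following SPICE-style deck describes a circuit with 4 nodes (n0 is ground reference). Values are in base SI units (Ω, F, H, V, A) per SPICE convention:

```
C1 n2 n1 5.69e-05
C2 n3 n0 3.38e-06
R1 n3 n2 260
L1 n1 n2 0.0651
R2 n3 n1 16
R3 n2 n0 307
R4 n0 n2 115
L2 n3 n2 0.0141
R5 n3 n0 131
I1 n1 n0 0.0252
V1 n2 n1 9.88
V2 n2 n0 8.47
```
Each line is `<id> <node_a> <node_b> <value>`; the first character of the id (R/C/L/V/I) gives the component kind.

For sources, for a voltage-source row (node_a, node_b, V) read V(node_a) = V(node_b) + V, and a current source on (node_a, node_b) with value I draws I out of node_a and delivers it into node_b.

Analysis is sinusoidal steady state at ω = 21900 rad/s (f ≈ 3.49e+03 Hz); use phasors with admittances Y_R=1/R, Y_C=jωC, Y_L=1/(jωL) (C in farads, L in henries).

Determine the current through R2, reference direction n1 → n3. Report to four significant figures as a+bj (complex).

-0.05205-0.01134j A

Element admittances at ω=21900 rad/s:
  Y(C1) = 0.000+1.246j S between n2,n1
  Y(C2) = 0.000+0.07402j S between n3,n0
  Y(R1) = 0.003846+0.000j S between n3,n2
  Y(L1) = 0.000-0.0007014j S between n1,n2
  Y(R2) = 0.06250+0.000j S between n3,n1
  Y(R3) = 0.003257+0.000j S between n2,n0
  Y(R4) = 0.008696+0.000j S between n0,n2
  Y(L2) = 0.000-0.003238j S between n3,n2
  Y(R5) = 0.007634+0.000j S between n3,n0
  I1: injects 0.0252 A into n0 (from n1)
  V1: constraint V(n2)−V(n1) = 9.88
  V2: constraint V(n2)−V(n0) = 8.47
Assemble and solve the 5×5 MNA system:
  V(n1)=-1.410+0.000j  V(n2)=8.470+0.000j  V(n3)=-0.5772+0.1815j
  i(V1)=-0.02685-12.32j  i(V2)=-0.1086+0.04134j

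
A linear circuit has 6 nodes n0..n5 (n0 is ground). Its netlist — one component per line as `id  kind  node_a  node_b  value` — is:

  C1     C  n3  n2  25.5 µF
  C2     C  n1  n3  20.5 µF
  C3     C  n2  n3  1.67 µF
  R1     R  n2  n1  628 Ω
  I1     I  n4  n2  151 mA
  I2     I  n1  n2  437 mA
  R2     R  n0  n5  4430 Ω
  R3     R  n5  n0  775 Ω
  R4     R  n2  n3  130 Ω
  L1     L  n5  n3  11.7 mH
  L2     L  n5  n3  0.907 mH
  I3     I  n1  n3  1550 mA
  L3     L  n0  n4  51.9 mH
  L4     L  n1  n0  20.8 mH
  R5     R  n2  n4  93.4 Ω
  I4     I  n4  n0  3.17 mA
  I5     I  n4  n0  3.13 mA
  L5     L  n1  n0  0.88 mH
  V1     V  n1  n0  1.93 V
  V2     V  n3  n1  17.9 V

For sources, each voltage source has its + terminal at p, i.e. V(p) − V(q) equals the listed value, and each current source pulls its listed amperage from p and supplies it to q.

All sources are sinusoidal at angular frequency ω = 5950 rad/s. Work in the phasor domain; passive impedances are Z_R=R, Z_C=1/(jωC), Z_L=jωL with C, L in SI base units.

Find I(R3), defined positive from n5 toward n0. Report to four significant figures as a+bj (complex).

0.02559-0.0001943j A

Apply KCL at each of the 5 non-ground nodes and solve the resulting linear system.
Node n1: branches {C2, R1, I2, I3, L4, L5, V1, V2} → V_1 = 1.930+0.000j
Node n2: branches {C1, C3, R1, I1, I2, R4, R5} → V_2 = 20.09-2.489j
Node n3: branches {C1, C2, C3, R4, L1, L2, I3, V2} → V_3 = 19.83+0.000j
Node n4: branches {I1, L3, R5, I4, I5} → V_4 = 5.632-0.7856j
Node n5: branches {R2, R3, L1, L2} → V_5 = 19.83-0.1506j
Source currents: i(V1)=-0.03382+0.4027j, i(V2)=1.924-2.161j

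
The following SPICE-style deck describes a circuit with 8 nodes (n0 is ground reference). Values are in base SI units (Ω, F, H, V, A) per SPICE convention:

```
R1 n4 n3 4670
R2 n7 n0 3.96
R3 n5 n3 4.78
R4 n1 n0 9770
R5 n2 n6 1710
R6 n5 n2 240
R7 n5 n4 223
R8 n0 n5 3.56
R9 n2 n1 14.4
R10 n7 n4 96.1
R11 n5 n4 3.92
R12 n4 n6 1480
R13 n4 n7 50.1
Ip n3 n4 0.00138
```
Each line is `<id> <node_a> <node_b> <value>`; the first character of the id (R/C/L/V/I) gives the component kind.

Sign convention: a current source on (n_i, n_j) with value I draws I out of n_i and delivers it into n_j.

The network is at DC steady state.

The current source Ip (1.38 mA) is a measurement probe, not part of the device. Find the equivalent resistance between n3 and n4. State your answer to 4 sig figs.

R_eq = 8.279 Ω

Apply KCL at each of the 7 non-ground nodes and solve the resulting linear system.
Node n1: branches {R4, R9} → V_1 = -8.520e-05
Node n2: branches {R5, R6, R9} → V_2 = -8.532e-05
Node n3: branches {R1, R3, Ip} → V_3 = -0.007011
Node n4: branches {R1, R7, R10, R11, R12, R13, Ip} → V_4 = 0.004414
Node n5: branches {R3, R6, R7, R8, R11} → V_5 = -0.0004260
Node n6: branches {R5, R12} → V_6 = 0.002327
Node n7: branches {R2, R10, R13} → V_7 = 0.0004738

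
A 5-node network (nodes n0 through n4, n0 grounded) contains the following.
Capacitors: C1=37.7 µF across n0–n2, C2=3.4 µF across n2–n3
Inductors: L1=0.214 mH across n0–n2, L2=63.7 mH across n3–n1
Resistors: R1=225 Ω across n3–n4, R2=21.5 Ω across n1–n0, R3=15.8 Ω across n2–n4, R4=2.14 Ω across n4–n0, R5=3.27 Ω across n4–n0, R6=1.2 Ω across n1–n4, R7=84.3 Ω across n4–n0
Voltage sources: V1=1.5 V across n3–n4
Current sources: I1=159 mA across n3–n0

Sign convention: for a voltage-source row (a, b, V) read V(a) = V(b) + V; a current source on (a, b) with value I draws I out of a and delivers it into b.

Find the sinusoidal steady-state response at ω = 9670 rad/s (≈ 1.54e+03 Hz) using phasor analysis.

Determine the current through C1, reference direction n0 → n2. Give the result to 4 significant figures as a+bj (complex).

0.04746+0.1313j A

MNA unknowns: 4 node voltages V₁..V_4 plus 1 source current (V1)
C1: Y=0.000+0.3646j on G[0,2]
L1: Y=0.000-0.4832j on G[0,2]
L2: Y=0.000-0.001623j on G[3,1]
C2: Y=0.000+0.03288j on G[2,3]
R1: Y=0.004444+0.000j on G[3,4]
R2: Y=0.04651+0.000j on G[1,0]
R3: Y=0.06329+0.000j on G[2,4]
R4: Y=0.4673+0.000j on G[4,0]
R5: Y=0.3058+0.000j on G[4,0]
R6: Y=0.8333+0.000j on G[1,4]
R7: Y=0.01186+0.000j on G[4,0]
V1: row V3−V4=1.5, i_V1 at 3,4
I1: z[3]−=0.159, z[0]+=0.159
solve → V1=-0.1993-0.05144j, V2=-0.3602+0.1302j, V3=1.290-0.05141j, V4=-0.2104-0.05141j
aux → i_V1=-0.1716-0.05182j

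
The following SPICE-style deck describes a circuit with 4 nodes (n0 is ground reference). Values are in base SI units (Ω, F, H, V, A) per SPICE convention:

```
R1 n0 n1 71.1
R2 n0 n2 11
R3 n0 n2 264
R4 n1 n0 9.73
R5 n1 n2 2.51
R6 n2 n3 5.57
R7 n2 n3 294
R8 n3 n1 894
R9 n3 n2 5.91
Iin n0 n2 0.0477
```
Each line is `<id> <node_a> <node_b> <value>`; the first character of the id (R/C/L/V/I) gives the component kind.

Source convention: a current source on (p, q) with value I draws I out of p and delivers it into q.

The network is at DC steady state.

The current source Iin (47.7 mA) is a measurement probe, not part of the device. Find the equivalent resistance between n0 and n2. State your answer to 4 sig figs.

Apply KCL at each of the 3 non-ground nodes and solve the resulting linear system.
Node n1: branches {R1, R4, R5, R8} → V_1 = 0.1994
Node n2: branches {R2, R3, R5, R6, R7, R9, Iin} → V_2 = 0.2577
Node n3: branches {R6, R7, R8, R9} → V_3 = 0.2575

R_eq = 5.403 Ω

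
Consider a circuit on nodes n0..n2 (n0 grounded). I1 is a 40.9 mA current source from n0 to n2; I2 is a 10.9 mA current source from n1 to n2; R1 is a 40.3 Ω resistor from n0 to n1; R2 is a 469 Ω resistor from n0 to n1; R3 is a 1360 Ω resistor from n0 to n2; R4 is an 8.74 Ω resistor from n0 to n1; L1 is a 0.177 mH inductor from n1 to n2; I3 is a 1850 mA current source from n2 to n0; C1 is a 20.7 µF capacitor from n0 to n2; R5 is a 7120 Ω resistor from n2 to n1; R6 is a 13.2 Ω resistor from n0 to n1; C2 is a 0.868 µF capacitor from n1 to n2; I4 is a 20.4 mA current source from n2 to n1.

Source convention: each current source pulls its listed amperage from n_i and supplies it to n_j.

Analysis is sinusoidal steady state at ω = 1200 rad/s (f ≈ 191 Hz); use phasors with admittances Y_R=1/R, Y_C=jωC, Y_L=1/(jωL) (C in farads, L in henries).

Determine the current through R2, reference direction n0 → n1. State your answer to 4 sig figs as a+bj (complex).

0.01757-0.002017j A

MNA unknowns: 2 node voltages V₁..V_2
I1: z[0]−=0.0409, z[2]+=0.0409
I2: z[1]−=0.0109, z[2]+=0.0109
R1: Y=0.02481+0.000j on G[0,1]
R2: Y=0.002132+0.000j on G[0,1]
R3: Y=0.0007353+0.000j on G[0,2]
R4: Y=0.1144+0.000j on G[0,1]
L1: Y=0.000-4.708j on G[1,2]
I3: z[2]−=1.85, z[0]+=1.85
C1: Y=0.000+0.02484j on G[0,2]
R5: Y=0.0001404+0.000j on G[2,1]
R6: Y=0.07576+0.000j on G[0,1]
C2: Y=0.000+0.001042j on G[1,2]
I4: z[2]−=0.0204, z[1]+=0.0204
solve → V1=-8.240+0.9458j, V2=-8.283+0.5637j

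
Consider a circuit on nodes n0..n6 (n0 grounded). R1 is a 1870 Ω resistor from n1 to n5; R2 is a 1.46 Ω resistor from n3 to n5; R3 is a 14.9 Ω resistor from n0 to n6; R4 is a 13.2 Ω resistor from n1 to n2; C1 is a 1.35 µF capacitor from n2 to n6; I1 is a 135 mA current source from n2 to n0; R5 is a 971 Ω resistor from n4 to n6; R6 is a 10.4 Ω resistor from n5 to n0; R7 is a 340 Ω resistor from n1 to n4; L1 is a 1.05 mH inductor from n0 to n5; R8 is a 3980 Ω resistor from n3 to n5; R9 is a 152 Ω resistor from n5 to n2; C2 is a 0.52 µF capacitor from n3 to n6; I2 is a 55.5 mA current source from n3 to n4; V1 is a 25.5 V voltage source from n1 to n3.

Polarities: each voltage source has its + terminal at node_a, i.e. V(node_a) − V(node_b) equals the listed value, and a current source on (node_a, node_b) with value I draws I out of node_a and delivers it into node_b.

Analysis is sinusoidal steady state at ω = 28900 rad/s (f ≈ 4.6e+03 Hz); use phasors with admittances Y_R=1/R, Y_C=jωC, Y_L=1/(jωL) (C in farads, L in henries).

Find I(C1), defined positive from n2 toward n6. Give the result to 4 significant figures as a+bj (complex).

MNA unknowns: 6 node voltages V₁..V_6 plus 1 source current (V1)
R1: Y=0.0005348+0.000j on G[1,5]
R2: Y=0.6849+0.000j on G[3,5]
R3: Y=0.06711+0.000j on G[0,6]
R4: Y=0.07576+0.000j on G[1,2]
C1: Y=0.000+0.03902j on G[2,6]
I1: z[2]−=0.135, z[0]+=0.135
R5: Y=0.001030+0.000j on G[4,6]
R6: Y=0.09615+0.000j on G[5,0]
R7: Y=0.002941+0.000j on G[1,4]
L1: Y=0.000-0.03295j on G[0,5]
R8: Y=0.0002513+0.000j on G[3,5]
R9: Y=0.006579+0.000j on G[5,2]
C2: Y=0.000+0.01503j on G[3,6]
I2: z[3]−=0.0555, z[4]+=0.0555
V1: row V1−V3=25.5, i_V1 at 1,3
solve → V1=20.03-2.742j, V2=12.82-6.076j, V3=-5.473-2.742j, V4=30.30-1.632j, V5=-4.526-2.625j, V6=5.761+1.538j
aux → i_V1=-0.5291-0.2493j

0.2971+0.2753j A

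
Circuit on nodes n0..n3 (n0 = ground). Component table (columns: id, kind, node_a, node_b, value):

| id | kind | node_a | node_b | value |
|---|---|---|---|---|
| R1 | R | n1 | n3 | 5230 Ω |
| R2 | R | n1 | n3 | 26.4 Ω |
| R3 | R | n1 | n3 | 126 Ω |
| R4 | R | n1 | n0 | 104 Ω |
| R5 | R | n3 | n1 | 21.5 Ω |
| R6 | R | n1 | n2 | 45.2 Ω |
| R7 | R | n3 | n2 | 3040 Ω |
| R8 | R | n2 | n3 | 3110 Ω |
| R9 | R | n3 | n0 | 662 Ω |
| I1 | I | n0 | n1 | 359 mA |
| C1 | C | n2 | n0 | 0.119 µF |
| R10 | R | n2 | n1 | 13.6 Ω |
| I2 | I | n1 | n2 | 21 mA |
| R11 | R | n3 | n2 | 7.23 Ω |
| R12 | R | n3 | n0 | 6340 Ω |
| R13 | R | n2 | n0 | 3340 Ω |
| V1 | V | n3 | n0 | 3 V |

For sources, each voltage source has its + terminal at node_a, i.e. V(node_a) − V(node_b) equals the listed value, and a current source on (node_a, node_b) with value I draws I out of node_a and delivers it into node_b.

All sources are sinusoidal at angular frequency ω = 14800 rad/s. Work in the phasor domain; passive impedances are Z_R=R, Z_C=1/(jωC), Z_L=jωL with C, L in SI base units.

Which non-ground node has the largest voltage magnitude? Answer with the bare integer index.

Element admittances at ω=14800 rad/s:
  Y(R1) = 0.0001912+0.000j S between n1,n3
  Y(R2) = 0.03788+0.000j S between n1,n3
  Y(R3) = 0.007937+0.000j S between n1,n3
  Y(R4) = 0.009615+0.000j S between n1,n0
  Y(R5) = 0.04651+0.000j S between n3,n1
  Y(R6) = 0.02212+0.000j S between n1,n2
  Y(R7) = 0.0003289+0.000j S between n3,n2
  Y(R8) = 0.0003215+0.000j S between n2,n3
  Y(R9) = 0.001511+0.000j S between n3,n0
  I1: injects 0.359 A into n1 (from n0)
  Y(C1) = 0.000+0.001761j S between n2,n0
  Y(R10) = 0.07353+0.000j S between n2,n1
  I2: injects 0.021 A into n2 (from n1)
  Y(R11) = 0.1383+0.000j S between n3,n2
  Y(R12) = 0.0001577+0.000j S between n3,n0
  Y(R13) = 0.0002994+0.000j S between n2,n0
  V1: constraint V(n3)−V(n0) = 3
Assemble and solve the 4×4 MNA system:
  V(n1)=4.998-0.01760j  V(n2)=3.899-0.03640j  V(n3)=3.000+0.000j
  i(V1)=0.3047-0.006686j

1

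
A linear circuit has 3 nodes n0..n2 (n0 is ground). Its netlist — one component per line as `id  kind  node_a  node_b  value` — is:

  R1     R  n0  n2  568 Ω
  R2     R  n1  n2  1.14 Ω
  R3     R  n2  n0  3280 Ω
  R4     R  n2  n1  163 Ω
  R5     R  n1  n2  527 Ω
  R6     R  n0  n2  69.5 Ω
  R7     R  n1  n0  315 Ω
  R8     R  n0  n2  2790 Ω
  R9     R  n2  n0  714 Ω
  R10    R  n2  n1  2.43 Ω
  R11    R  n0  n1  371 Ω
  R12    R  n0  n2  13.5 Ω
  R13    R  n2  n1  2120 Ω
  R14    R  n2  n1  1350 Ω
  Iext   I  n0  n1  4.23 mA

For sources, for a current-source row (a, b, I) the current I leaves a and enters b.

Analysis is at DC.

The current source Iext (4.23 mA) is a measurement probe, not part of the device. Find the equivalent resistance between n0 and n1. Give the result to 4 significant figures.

Apply KCL at each of the 2 non-ground nodes and solve the resulting linear system.
Node n1: branches {R2, R4, R5, R7, R10, R11, R13, R14, Iext} → V_1 = 0.04596
Node n2: branches {R1, R2, R3, R4, R5, R6, R8, R9, R10, R12, R13, R14} → V_2 = 0.04291

R_eq = 10.87 Ω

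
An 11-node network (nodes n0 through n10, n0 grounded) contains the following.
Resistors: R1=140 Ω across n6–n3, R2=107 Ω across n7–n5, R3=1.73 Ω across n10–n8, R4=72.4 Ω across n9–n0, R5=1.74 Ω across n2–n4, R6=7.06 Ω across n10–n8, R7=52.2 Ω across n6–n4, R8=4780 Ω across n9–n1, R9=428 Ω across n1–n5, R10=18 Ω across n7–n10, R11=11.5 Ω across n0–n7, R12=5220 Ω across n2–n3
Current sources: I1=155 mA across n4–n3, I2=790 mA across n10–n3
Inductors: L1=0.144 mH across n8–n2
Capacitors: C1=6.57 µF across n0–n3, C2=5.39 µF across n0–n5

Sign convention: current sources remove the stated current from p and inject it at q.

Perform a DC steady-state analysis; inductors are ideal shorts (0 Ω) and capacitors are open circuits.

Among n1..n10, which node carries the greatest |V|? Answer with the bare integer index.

3

MNA unknowns: 10 node voltages V₁..V_10 plus 1 source current (L1)
R1: Y=0.007143 on G[6,3]
R2: Y=0.009346 on G[7,5]
R3: Y=0.5780 on G[10,8]
I1: z[4]−=0.155, z[3]+=0.155
R4: Y=0.01381 on G[9,0]
R5: Y=0.5747 on G[2,4]
R6: Y=0.1416 on G[10,8]
R7: Y=0.01916 on G[6,4]
R8: Y=0.0002092 on G[9,1]
R9: Y=0.002336 on G[1,5]
R10: Y=0.05556 on G[7,10]
L1: row V8−V2=0, i_L1 at 8,2
R11: Y=0.08696 on G[0,7]
R12: Y=0.0001916 on G[2,3]
C1: Y=0.000 on G[0,3]
C2: Y=0.000 on G[0,5]
I2: z[10]−=0.79, z[3]+=0.79
solve → V1=0.000, V2=1.098, V3=177.5, V4=2.413, V5=0.000, V6=49.98, V7=0.000, V8=1.098, V9=0.000, V10=0.000
aux → i_L1=-0.7900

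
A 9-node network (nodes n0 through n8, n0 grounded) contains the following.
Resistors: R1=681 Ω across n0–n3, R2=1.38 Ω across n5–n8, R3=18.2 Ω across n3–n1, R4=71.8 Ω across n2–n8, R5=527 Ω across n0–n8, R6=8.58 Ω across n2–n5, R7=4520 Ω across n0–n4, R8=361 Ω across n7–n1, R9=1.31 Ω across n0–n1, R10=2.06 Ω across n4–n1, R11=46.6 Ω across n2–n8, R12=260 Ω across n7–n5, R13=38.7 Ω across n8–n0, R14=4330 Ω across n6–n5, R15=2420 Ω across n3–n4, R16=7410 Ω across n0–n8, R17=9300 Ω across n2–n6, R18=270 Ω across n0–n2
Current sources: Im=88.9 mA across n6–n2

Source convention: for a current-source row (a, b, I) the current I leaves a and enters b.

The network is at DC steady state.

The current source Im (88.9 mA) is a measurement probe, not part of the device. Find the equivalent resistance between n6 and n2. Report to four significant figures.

R_eq = 2957. Ω

Apply KCL at each of the 8 non-ground nodes and solve the resulting linear system.
Node n1: branches {R3, R8, R9, R10} → V_1 = -0.0001279
Node n2: branches {R4, R6, R11, R17, R18, Im} → V_2 = 0.3346
Node n3: branches {R1, R3, R15} → V_3 = -0.0001246
Node n4: branches {R7, R10, R15} → V_4 = -0.0001278
Node n5: branches {R2, R6, R12, R14} → V_5 = -0.06088
Node n6: branches {R14, R17, Im} → V_6 = -262.6
Node n7: branches {R8, R12} → V_7 = -0.03544
Node n8: branches {R2, R4, R5, R11, R13, R16} → V_8 = -0.04096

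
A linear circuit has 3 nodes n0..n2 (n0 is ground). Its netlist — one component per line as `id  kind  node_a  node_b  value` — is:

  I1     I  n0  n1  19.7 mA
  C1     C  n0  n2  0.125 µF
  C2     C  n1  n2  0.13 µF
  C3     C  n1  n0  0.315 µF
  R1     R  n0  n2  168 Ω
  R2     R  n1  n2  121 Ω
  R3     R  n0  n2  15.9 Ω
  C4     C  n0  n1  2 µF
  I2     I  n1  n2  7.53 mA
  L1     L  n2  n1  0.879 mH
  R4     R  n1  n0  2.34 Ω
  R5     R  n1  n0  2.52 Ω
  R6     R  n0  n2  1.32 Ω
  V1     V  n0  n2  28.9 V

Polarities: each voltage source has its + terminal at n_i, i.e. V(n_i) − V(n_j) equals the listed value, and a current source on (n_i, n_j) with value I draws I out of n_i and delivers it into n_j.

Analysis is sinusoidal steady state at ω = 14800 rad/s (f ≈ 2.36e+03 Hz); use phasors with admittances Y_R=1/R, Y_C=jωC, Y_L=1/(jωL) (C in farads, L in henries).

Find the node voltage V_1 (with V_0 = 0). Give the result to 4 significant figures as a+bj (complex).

Element admittances at ω=14800 rad/s:
  I1: injects 0.0197 A into n1 (from n0)
  Y(C1) = 0.000+0.001850j S between n0,n2
  Y(C2) = 0.000+0.001924j S between n1,n2
  Y(C3) = 0.000+0.004662j S between n1,n0
  Y(R1) = 0.005952+0.000j S between n0,n2
  Y(R2) = 0.008264+0.000j S between n1,n2
  Y(R3) = 0.06289+0.000j S between n0,n2
  Y(C4) = 0.000+0.02960j S between n0,n1
  I2: injects 0.00753 A into n2 (from n1)
  Y(L1) = 0.000-0.07687j S between n2,n1
  Y(R4) = 0.4274+0.000j S between n1,n0
  Y(R5) = 0.3968+0.000j S between n1,n0
  Y(R6) = 0.7576+0.000j S between n0,n2
  V1: constraint V(n0)−V(n2) = 28.9
Assemble and solve the 3×3 MNA system:
  V(n1)=-0.3985+2.582j  V(n2)=-28.90+0.000j
  i(V1)=-24.32+2.061j

-0.3985+2.582j V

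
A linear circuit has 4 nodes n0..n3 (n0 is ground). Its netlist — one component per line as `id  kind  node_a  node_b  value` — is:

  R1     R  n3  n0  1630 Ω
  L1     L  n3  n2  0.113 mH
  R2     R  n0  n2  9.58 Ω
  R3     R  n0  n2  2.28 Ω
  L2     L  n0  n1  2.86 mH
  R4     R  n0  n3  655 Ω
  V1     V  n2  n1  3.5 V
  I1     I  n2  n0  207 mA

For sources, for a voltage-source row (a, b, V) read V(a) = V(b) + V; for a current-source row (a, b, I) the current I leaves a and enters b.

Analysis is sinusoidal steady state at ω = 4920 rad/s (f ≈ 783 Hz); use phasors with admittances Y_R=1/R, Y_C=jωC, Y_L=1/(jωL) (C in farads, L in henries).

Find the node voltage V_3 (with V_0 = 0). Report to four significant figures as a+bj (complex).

-0.3155-0.4970j V

Apply KCL at each of the 3 non-ground nodes and solve the resulting linear system.
Node n1: branches {L2, V1} → V_1 = -3.815-0.4973j
Node n2: branches {L1, R2, R3, V1, I1} → V_2 = -0.3149-0.4973j
Node n3: branches {R1, L1, R4} → V_3 = -0.3155-0.4970j
Source currents: i(V1)=-0.03535+0.2711j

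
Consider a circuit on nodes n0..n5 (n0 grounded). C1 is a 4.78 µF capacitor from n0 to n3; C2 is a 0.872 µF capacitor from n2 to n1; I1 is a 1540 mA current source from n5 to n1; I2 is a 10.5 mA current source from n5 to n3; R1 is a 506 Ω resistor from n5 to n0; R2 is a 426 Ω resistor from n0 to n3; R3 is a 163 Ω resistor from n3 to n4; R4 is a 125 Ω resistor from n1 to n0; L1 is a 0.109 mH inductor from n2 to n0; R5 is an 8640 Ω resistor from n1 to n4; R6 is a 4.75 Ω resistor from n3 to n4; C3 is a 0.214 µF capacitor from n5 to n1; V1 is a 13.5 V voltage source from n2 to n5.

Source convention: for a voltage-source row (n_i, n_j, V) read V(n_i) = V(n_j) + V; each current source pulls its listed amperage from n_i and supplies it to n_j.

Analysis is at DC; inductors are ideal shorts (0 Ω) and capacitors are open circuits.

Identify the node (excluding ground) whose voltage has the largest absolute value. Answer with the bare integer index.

1

Element admittances at DC:
  Y(C1) = 0.000 S between n0,n3
  Y(C2) = 0.000 S between n2,n1
  I1: injects 1.54 A into n1 (from n5)
  I2: injects 0.0105 A into n3 (from n5)
  Y(R1) = 0.001976 S between n5,n0
  Y(R2) = 0.002347 S between n0,n3
  Y(R3) = 0.006135 S between n3,n4
  Y(R4) = 0.008000 S between n1,n0
  L1: short n2↔n0 (DC inductor)
  Y(R5) = 0.0001157 S between n1,n4
  Y(R6) = 0.2105 S between n3,n4
  Y(C3) = 0.000 S between n5,n1
  V1: constraint V(n2)−V(n5) = 13.5
Assemble and solve the 7×7 MNA system:
  V(n1)=189.9  V(n2)=0.000  V(n3)=13.18  V(n4)=13.28  V(n5)=-13.50
  i(L1)=-1.524  i(V1)=1.524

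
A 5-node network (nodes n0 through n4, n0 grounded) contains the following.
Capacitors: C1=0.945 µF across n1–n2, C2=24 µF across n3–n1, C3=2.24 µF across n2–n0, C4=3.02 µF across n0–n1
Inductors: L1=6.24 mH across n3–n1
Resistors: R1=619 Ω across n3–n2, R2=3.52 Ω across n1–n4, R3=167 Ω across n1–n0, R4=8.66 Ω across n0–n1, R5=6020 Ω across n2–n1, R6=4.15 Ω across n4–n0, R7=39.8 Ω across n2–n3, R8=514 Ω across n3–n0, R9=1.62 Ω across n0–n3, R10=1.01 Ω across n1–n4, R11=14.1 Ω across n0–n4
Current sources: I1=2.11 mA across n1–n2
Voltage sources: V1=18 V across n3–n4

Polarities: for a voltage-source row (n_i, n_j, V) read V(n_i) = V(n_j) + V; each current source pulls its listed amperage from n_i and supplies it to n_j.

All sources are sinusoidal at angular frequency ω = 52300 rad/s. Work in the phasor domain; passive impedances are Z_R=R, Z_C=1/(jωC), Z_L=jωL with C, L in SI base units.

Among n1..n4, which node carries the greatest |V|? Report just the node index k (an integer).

Element admittances at ω=52300 rad/s:
  Y(C1) = 0.000+0.04942j S between n1,n2
  Y(L1) = 0.000-0.003064j S between n3,n1
  Y(R1) = 0.001616+0.000j S between n3,n2
  Y(R2) = 0.2841+0.000j S between n1,n4
  Y(R3) = 0.005988+0.000j S between n1,n0
  Y(R4) = 0.1155+0.000j S between n0,n1
  I1: injects 0.00211 A into n2 (from n1)
  Y(C2) = 0.000+1.255j S between n3,n1
  Y(R5) = 0.0001661+0.000j S between n2,n1
  Y(R6) = 0.2410+0.000j S between n4,n0
  Y(R7) = 0.02513+0.000j S between n2,n3
  Y(R8) = 0.001946+0.000j S between n3,n0
  Y(C3) = 0.000+0.1172j S between n2,n0
  Y(R9) = 0.6173+0.000j S between n0,n3
  Y(C4) = 0.000+0.1579j S between n0,n1
  Y(R10) = 0.9901+0.000j S between n1,n4
  Y(R11) = 0.07092+0.000j S between n0,n4
  V1: constraint V(n3)−V(n4) = 18
Assemble and solve the 5×5 MNA system:
  V(n1)=-1.216+7.402j  V(n2)=-0.6043+0.8746j  V(n3)=7.554-0.6833j  V(n4)=-10.45-0.6833j
  i(V1)=-15.02-10.52j

4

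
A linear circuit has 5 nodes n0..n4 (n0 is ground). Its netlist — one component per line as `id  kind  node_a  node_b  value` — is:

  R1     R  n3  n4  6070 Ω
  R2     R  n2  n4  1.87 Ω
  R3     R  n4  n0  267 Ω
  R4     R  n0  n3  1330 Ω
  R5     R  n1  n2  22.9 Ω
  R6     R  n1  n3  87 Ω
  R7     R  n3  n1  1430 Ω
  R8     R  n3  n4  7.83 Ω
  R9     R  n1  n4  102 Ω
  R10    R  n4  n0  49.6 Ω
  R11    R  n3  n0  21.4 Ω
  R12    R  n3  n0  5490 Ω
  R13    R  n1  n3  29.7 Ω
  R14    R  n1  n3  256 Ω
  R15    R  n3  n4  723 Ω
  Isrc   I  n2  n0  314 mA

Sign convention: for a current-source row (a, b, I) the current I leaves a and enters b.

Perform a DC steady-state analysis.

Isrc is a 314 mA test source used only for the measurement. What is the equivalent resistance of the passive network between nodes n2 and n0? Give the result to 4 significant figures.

Element admittances at DC:
  Y(R1) = 0.0001647 S between n3,n4
  Y(R2) = 0.5348 S between n2,n4
  Y(R3) = 0.003745 S between n4,n0
  Y(R4) = 0.0007519 S between n0,n3
  Y(R5) = 0.04367 S between n1,n2
  Y(R6) = 0.01149 S between n1,n3
  Y(R7) = 0.0006993 S between n3,n1
  Y(R8) = 0.1277 S between n3,n4
  Y(R9) = 0.009804 S between n1,n4
  Y(R10) = 0.02016 S between n4,n0
  Y(R11) = 0.04673 S between n3,n0
  Y(R12) = 0.0001821 S between n3,n0
  Y(R13) = 0.03367 S between n1,n3
  Y(R14) = 0.003906 S between n1,n3
  Y(R15) = 0.001383 S between n3,n4
  Isrc: injects 0.314 A into n0 (from n2)
Assemble and solve the 4×4 MNA system:
  V(n1)=-4.819  V(n2)=-5.677  V(n3)=-4.000  V(n4)=-5.160

R_eq = 18.08 Ω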